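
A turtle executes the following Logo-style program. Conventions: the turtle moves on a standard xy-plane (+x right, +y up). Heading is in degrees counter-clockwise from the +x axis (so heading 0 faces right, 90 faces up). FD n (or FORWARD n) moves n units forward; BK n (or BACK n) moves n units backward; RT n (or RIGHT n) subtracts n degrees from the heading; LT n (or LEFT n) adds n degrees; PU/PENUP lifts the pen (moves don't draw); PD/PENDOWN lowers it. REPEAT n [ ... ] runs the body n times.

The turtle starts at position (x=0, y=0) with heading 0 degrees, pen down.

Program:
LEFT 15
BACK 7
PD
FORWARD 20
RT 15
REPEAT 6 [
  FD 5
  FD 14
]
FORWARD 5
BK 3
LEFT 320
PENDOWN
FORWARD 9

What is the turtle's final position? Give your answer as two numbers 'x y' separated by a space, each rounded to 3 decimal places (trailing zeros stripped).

Executing turtle program step by step:
Start: pos=(0,0), heading=0, pen down
LT 15: heading 0 -> 15
BK 7: (0,0) -> (-6.761,-1.812) [heading=15, draw]
PD: pen down
FD 20: (-6.761,-1.812) -> (12.557,3.365) [heading=15, draw]
RT 15: heading 15 -> 0
REPEAT 6 [
  -- iteration 1/6 --
  FD 5: (12.557,3.365) -> (17.557,3.365) [heading=0, draw]
  FD 14: (17.557,3.365) -> (31.557,3.365) [heading=0, draw]
  -- iteration 2/6 --
  FD 5: (31.557,3.365) -> (36.557,3.365) [heading=0, draw]
  FD 14: (36.557,3.365) -> (50.557,3.365) [heading=0, draw]
  -- iteration 3/6 --
  FD 5: (50.557,3.365) -> (55.557,3.365) [heading=0, draw]
  FD 14: (55.557,3.365) -> (69.557,3.365) [heading=0, draw]
  -- iteration 4/6 --
  FD 5: (69.557,3.365) -> (74.557,3.365) [heading=0, draw]
  FD 14: (74.557,3.365) -> (88.557,3.365) [heading=0, draw]
  -- iteration 5/6 --
  FD 5: (88.557,3.365) -> (93.557,3.365) [heading=0, draw]
  FD 14: (93.557,3.365) -> (107.557,3.365) [heading=0, draw]
  -- iteration 6/6 --
  FD 5: (107.557,3.365) -> (112.557,3.365) [heading=0, draw]
  FD 14: (112.557,3.365) -> (126.557,3.365) [heading=0, draw]
]
FD 5: (126.557,3.365) -> (131.557,3.365) [heading=0, draw]
BK 3: (131.557,3.365) -> (128.557,3.365) [heading=0, draw]
LT 320: heading 0 -> 320
PD: pen down
FD 9: (128.557,3.365) -> (135.451,-2.42) [heading=320, draw]
Final: pos=(135.451,-2.42), heading=320, 17 segment(s) drawn

Answer: 135.451 -2.42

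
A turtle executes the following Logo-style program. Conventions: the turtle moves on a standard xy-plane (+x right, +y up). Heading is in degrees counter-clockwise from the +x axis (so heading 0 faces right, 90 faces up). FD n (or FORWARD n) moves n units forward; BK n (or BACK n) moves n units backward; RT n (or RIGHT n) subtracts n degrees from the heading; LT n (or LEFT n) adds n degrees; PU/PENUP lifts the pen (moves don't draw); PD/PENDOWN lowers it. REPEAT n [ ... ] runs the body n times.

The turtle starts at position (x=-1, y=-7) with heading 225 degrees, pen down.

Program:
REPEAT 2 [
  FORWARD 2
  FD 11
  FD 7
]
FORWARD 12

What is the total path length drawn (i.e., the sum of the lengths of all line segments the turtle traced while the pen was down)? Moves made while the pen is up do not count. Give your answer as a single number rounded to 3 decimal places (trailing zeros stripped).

Answer: 52

Derivation:
Executing turtle program step by step:
Start: pos=(-1,-7), heading=225, pen down
REPEAT 2 [
  -- iteration 1/2 --
  FD 2: (-1,-7) -> (-2.414,-8.414) [heading=225, draw]
  FD 11: (-2.414,-8.414) -> (-10.192,-16.192) [heading=225, draw]
  FD 7: (-10.192,-16.192) -> (-15.142,-21.142) [heading=225, draw]
  -- iteration 2/2 --
  FD 2: (-15.142,-21.142) -> (-16.556,-22.556) [heading=225, draw]
  FD 11: (-16.556,-22.556) -> (-24.335,-30.335) [heading=225, draw]
  FD 7: (-24.335,-30.335) -> (-29.284,-35.284) [heading=225, draw]
]
FD 12: (-29.284,-35.284) -> (-37.77,-43.77) [heading=225, draw]
Final: pos=(-37.77,-43.77), heading=225, 7 segment(s) drawn

Segment lengths:
  seg 1: (-1,-7) -> (-2.414,-8.414), length = 2
  seg 2: (-2.414,-8.414) -> (-10.192,-16.192), length = 11
  seg 3: (-10.192,-16.192) -> (-15.142,-21.142), length = 7
  seg 4: (-15.142,-21.142) -> (-16.556,-22.556), length = 2
  seg 5: (-16.556,-22.556) -> (-24.335,-30.335), length = 11
  seg 6: (-24.335,-30.335) -> (-29.284,-35.284), length = 7
  seg 7: (-29.284,-35.284) -> (-37.77,-43.77), length = 12
Total = 52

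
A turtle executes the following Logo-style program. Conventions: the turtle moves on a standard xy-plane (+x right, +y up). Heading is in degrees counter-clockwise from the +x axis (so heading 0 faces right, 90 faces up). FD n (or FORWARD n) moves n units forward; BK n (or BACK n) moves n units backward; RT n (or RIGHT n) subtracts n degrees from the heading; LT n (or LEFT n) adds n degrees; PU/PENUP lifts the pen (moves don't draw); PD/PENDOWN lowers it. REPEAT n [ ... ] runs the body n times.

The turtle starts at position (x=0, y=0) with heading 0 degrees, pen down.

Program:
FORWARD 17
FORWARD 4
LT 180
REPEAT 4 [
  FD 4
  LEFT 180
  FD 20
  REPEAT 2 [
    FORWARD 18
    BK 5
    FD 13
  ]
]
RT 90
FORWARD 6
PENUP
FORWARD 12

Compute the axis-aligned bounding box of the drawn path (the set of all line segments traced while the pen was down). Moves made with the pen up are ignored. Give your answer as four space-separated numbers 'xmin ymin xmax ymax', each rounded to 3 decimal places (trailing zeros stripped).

Answer: 0 0 93 6

Derivation:
Executing turtle program step by step:
Start: pos=(0,0), heading=0, pen down
FD 17: (0,0) -> (17,0) [heading=0, draw]
FD 4: (17,0) -> (21,0) [heading=0, draw]
LT 180: heading 0 -> 180
REPEAT 4 [
  -- iteration 1/4 --
  FD 4: (21,0) -> (17,0) [heading=180, draw]
  LT 180: heading 180 -> 0
  FD 20: (17,0) -> (37,0) [heading=0, draw]
  REPEAT 2 [
    -- iteration 1/2 --
    FD 18: (37,0) -> (55,0) [heading=0, draw]
    BK 5: (55,0) -> (50,0) [heading=0, draw]
    FD 13: (50,0) -> (63,0) [heading=0, draw]
    -- iteration 2/2 --
    FD 18: (63,0) -> (81,0) [heading=0, draw]
    BK 5: (81,0) -> (76,0) [heading=0, draw]
    FD 13: (76,0) -> (89,0) [heading=0, draw]
  ]
  -- iteration 2/4 --
  FD 4: (89,0) -> (93,0) [heading=0, draw]
  LT 180: heading 0 -> 180
  FD 20: (93,0) -> (73,0) [heading=180, draw]
  REPEAT 2 [
    -- iteration 1/2 --
    FD 18: (73,0) -> (55,0) [heading=180, draw]
    BK 5: (55,0) -> (60,0) [heading=180, draw]
    FD 13: (60,0) -> (47,0) [heading=180, draw]
    -- iteration 2/2 --
    FD 18: (47,0) -> (29,0) [heading=180, draw]
    BK 5: (29,0) -> (34,0) [heading=180, draw]
    FD 13: (34,0) -> (21,0) [heading=180, draw]
  ]
  -- iteration 3/4 --
  FD 4: (21,0) -> (17,0) [heading=180, draw]
  LT 180: heading 180 -> 0
  FD 20: (17,0) -> (37,0) [heading=0, draw]
  REPEAT 2 [
    -- iteration 1/2 --
    FD 18: (37,0) -> (55,0) [heading=0, draw]
    BK 5: (55,0) -> (50,0) [heading=0, draw]
    FD 13: (50,0) -> (63,0) [heading=0, draw]
    -- iteration 2/2 --
    FD 18: (63,0) -> (81,0) [heading=0, draw]
    BK 5: (81,0) -> (76,0) [heading=0, draw]
    FD 13: (76,0) -> (89,0) [heading=0, draw]
  ]
  -- iteration 4/4 --
  FD 4: (89,0) -> (93,0) [heading=0, draw]
  LT 180: heading 0 -> 180
  FD 20: (93,0) -> (73,0) [heading=180, draw]
  REPEAT 2 [
    -- iteration 1/2 --
    FD 18: (73,0) -> (55,0) [heading=180, draw]
    BK 5: (55,0) -> (60,0) [heading=180, draw]
    FD 13: (60,0) -> (47,0) [heading=180, draw]
    -- iteration 2/2 --
    FD 18: (47,0) -> (29,0) [heading=180, draw]
    BK 5: (29,0) -> (34,0) [heading=180, draw]
    FD 13: (34,0) -> (21,0) [heading=180, draw]
  ]
]
RT 90: heading 180 -> 90
FD 6: (21,0) -> (21,6) [heading=90, draw]
PU: pen up
FD 12: (21,6) -> (21,18) [heading=90, move]
Final: pos=(21,18), heading=90, 35 segment(s) drawn

Segment endpoints: x in {0, 17, 21, 21, 29, 34, 37, 47, 50, 55, 60, 63, 73, 76, 81, 89, 93}, y in {0, 0, 0, 0, 0, 0, 0, 0, 0, 0, 0, 0, 0, 0, 0, 0, 0, 0, 0, 0, 0, 0, 0, 0, 0, 0, 0, 0, 0, 0, 0, 0, 6}
xmin=0, ymin=0, xmax=93, ymax=6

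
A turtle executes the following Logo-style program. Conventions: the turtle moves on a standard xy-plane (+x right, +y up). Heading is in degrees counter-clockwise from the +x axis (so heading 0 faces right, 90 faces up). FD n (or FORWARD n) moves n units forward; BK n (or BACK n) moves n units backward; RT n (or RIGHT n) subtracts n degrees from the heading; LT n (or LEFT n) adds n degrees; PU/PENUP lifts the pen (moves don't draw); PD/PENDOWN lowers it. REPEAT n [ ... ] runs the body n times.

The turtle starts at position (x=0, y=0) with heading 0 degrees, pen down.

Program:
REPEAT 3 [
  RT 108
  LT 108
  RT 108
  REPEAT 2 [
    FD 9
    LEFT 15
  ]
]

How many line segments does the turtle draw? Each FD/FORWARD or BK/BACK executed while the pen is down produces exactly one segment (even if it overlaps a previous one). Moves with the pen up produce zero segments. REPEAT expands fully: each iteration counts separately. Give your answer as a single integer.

Executing turtle program step by step:
Start: pos=(0,0), heading=0, pen down
REPEAT 3 [
  -- iteration 1/3 --
  RT 108: heading 0 -> 252
  LT 108: heading 252 -> 0
  RT 108: heading 0 -> 252
  REPEAT 2 [
    -- iteration 1/2 --
    FD 9: (0,0) -> (-2.781,-8.56) [heading=252, draw]
    LT 15: heading 252 -> 267
    -- iteration 2/2 --
    FD 9: (-2.781,-8.56) -> (-3.252,-17.547) [heading=267, draw]
    LT 15: heading 267 -> 282
  ]
  -- iteration 2/3 --
  RT 108: heading 282 -> 174
  LT 108: heading 174 -> 282
  RT 108: heading 282 -> 174
  REPEAT 2 [
    -- iteration 1/2 --
    FD 9: (-3.252,-17.547) -> (-12.203,-16.606) [heading=174, draw]
    LT 15: heading 174 -> 189
    -- iteration 2/2 --
    FD 9: (-12.203,-16.606) -> (-21.092,-18.014) [heading=189, draw]
    LT 15: heading 189 -> 204
  ]
  -- iteration 3/3 --
  RT 108: heading 204 -> 96
  LT 108: heading 96 -> 204
  RT 108: heading 204 -> 96
  REPEAT 2 [
    -- iteration 1/2 --
    FD 9: (-21.092,-18.014) -> (-22.033,-9.064) [heading=96, draw]
    LT 15: heading 96 -> 111
    -- iteration 2/2 --
    FD 9: (-22.033,-9.064) -> (-25.258,-0.661) [heading=111, draw]
    LT 15: heading 111 -> 126
  ]
]
Final: pos=(-25.258,-0.661), heading=126, 6 segment(s) drawn
Segments drawn: 6

Answer: 6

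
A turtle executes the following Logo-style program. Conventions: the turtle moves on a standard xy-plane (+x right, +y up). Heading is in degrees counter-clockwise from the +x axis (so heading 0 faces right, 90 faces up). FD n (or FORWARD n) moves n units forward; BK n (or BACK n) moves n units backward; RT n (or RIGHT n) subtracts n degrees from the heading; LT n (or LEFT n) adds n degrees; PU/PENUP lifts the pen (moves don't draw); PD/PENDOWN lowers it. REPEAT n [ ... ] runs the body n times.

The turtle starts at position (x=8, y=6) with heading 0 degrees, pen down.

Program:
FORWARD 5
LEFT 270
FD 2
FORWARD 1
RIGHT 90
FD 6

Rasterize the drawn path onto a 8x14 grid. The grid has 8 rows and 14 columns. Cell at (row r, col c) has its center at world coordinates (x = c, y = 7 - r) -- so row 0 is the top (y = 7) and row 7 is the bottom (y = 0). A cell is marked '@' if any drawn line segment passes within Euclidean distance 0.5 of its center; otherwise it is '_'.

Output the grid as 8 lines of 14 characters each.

Answer: ______________
________@@@@@@
_____________@
_____________@
_______@@@@@@@
______________
______________
______________

Derivation:
Segment 0: (8,6) -> (13,6)
Segment 1: (13,6) -> (13,4)
Segment 2: (13,4) -> (13,3)
Segment 3: (13,3) -> (7,3)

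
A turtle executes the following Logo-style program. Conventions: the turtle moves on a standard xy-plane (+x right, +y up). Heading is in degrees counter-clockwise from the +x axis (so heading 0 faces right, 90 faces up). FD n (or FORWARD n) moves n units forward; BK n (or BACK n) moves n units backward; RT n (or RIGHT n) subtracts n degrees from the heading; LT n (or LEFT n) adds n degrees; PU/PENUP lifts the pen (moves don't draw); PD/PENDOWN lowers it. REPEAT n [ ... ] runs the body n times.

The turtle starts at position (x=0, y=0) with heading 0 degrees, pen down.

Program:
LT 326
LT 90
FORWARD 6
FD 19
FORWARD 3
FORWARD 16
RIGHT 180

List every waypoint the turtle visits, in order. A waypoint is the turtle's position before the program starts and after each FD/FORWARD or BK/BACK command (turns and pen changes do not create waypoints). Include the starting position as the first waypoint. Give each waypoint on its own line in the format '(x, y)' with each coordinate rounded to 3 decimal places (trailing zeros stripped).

Executing turtle program step by step:
Start: pos=(0,0), heading=0, pen down
LT 326: heading 0 -> 326
LT 90: heading 326 -> 56
FD 6: (0,0) -> (3.355,4.974) [heading=56, draw]
FD 19: (3.355,4.974) -> (13.98,20.726) [heading=56, draw]
FD 3: (13.98,20.726) -> (15.657,23.213) [heading=56, draw]
FD 16: (15.657,23.213) -> (24.604,36.478) [heading=56, draw]
RT 180: heading 56 -> 236
Final: pos=(24.604,36.478), heading=236, 4 segment(s) drawn
Waypoints (5 total):
(0, 0)
(3.355, 4.974)
(13.98, 20.726)
(15.657, 23.213)
(24.604, 36.478)

Answer: (0, 0)
(3.355, 4.974)
(13.98, 20.726)
(15.657, 23.213)
(24.604, 36.478)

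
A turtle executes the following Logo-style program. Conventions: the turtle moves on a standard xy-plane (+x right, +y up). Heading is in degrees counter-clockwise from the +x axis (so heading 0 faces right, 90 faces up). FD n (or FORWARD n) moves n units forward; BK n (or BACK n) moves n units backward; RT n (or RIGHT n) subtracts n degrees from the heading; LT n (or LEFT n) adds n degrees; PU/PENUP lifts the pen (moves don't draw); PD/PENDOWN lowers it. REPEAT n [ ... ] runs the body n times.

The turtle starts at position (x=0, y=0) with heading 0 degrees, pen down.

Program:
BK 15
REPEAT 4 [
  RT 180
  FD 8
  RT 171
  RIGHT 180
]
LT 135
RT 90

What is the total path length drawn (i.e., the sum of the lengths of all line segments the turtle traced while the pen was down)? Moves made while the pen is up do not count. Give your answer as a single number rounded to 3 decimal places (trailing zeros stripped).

Executing turtle program step by step:
Start: pos=(0,0), heading=0, pen down
BK 15: (0,0) -> (-15,0) [heading=0, draw]
REPEAT 4 [
  -- iteration 1/4 --
  RT 180: heading 0 -> 180
  FD 8: (-15,0) -> (-23,0) [heading=180, draw]
  RT 171: heading 180 -> 9
  RT 180: heading 9 -> 189
  -- iteration 2/4 --
  RT 180: heading 189 -> 9
  FD 8: (-23,0) -> (-15.098,1.251) [heading=9, draw]
  RT 171: heading 9 -> 198
  RT 180: heading 198 -> 18
  -- iteration 3/4 --
  RT 180: heading 18 -> 198
  FD 8: (-15.098,1.251) -> (-22.707,-1.221) [heading=198, draw]
  RT 171: heading 198 -> 27
  RT 180: heading 27 -> 207
  -- iteration 4/4 --
  RT 180: heading 207 -> 27
  FD 8: (-22.707,-1.221) -> (-15.579,2.411) [heading=27, draw]
  RT 171: heading 27 -> 216
  RT 180: heading 216 -> 36
]
LT 135: heading 36 -> 171
RT 90: heading 171 -> 81
Final: pos=(-15.579,2.411), heading=81, 5 segment(s) drawn

Segment lengths:
  seg 1: (0,0) -> (-15,0), length = 15
  seg 2: (-15,0) -> (-23,0), length = 8
  seg 3: (-23,0) -> (-15.098,1.251), length = 8
  seg 4: (-15.098,1.251) -> (-22.707,-1.221), length = 8
  seg 5: (-22.707,-1.221) -> (-15.579,2.411), length = 8
Total = 47

Answer: 47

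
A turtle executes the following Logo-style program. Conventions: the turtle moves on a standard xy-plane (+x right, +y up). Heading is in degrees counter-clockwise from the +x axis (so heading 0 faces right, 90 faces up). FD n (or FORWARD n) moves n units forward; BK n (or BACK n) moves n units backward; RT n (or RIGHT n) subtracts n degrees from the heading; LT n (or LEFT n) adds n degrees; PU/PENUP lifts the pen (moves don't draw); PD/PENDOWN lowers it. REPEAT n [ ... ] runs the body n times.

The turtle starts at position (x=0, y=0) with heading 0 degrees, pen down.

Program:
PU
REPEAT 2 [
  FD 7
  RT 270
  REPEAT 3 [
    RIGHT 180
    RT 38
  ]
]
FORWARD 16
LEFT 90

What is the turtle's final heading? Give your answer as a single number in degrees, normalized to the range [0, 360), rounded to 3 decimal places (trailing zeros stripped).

Executing turtle program step by step:
Start: pos=(0,0), heading=0, pen down
PU: pen up
REPEAT 2 [
  -- iteration 1/2 --
  FD 7: (0,0) -> (7,0) [heading=0, move]
  RT 270: heading 0 -> 90
  REPEAT 3 [
    -- iteration 1/3 --
    RT 180: heading 90 -> 270
    RT 38: heading 270 -> 232
    -- iteration 2/3 --
    RT 180: heading 232 -> 52
    RT 38: heading 52 -> 14
    -- iteration 3/3 --
    RT 180: heading 14 -> 194
    RT 38: heading 194 -> 156
  ]
  -- iteration 2/2 --
  FD 7: (7,0) -> (0.605,2.847) [heading=156, move]
  RT 270: heading 156 -> 246
  REPEAT 3 [
    -- iteration 1/3 --
    RT 180: heading 246 -> 66
    RT 38: heading 66 -> 28
    -- iteration 2/3 --
    RT 180: heading 28 -> 208
    RT 38: heading 208 -> 170
    -- iteration 3/3 --
    RT 180: heading 170 -> 350
    RT 38: heading 350 -> 312
  ]
]
FD 16: (0.605,2.847) -> (11.311,-9.043) [heading=312, move]
LT 90: heading 312 -> 42
Final: pos=(11.311,-9.043), heading=42, 0 segment(s) drawn

Answer: 42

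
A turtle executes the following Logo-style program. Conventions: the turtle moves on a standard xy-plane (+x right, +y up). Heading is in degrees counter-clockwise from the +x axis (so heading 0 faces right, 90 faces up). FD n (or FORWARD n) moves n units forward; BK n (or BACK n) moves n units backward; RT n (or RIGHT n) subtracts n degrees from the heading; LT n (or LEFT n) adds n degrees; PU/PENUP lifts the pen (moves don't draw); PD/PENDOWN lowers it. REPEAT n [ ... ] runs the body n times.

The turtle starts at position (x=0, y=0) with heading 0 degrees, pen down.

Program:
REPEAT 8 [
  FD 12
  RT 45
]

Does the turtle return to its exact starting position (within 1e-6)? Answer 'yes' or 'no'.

Answer: yes

Derivation:
Executing turtle program step by step:
Start: pos=(0,0), heading=0, pen down
REPEAT 8 [
  -- iteration 1/8 --
  FD 12: (0,0) -> (12,0) [heading=0, draw]
  RT 45: heading 0 -> 315
  -- iteration 2/8 --
  FD 12: (12,0) -> (20.485,-8.485) [heading=315, draw]
  RT 45: heading 315 -> 270
  -- iteration 3/8 --
  FD 12: (20.485,-8.485) -> (20.485,-20.485) [heading=270, draw]
  RT 45: heading 270 -> 225
  -- iteration 4/8 --
  FD 12: (20.485,-20.485) -> (12,-28.971) [heading=225, draw]
  RT 45: heading 225 -> 180
  -- iteration 5/8 --
  FD 12: (12,-28.971) -> (0,-28.971) [heading=180, draw]
  RT 45: heading 180 -> 135
  -- iteration 6/8 --
  FD 12: (0,-28.971) -> (-8.485,-20.485) [heading=135, draw]
  RT 45: heading 135 -> 90
  -- iteration 7/8 --
  FD 12: (-8.485,-20.485) -> (-8.485,-8.485) [heading=90, draw]
  RT 45: heading 90 -> 45
  -- iteration 8/8 --
  FD 12: (-8.485,-8.485) -> (0,0) [heading=45, draw]
  RT 45: heading 45 -> 0
]
Final: pos=(0,0), heading=0, 8 segment(s) drawn

Start position: (0, 0)
Final position: (0, 0)
Distance = 0; < 1e-6 -> CLOSED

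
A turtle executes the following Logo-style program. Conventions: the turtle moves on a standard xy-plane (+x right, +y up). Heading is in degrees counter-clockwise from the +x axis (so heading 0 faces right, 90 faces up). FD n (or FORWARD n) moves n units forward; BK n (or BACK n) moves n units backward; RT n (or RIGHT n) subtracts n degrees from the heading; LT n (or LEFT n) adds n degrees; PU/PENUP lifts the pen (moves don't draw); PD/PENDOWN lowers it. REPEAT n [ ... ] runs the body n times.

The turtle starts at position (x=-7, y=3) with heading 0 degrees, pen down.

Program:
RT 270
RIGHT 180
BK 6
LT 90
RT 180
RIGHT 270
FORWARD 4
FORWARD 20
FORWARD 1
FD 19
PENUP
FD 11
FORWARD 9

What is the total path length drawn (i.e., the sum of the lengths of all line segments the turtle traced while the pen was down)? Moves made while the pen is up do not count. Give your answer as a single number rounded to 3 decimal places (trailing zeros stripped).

Executing turtle program step by step:
Start: pos=(-7,3), heading=0, pen down
RT 270: heading 0 -> 90
RT 180: heading 90 -> 270
BK 6: (-7,3) -> (-7,9) [heading=270, draw]
LT 90: heading 270 -> 0
RT 180: heading 0 -> 180
RT 270: heading 180 -> 270
FD 4: (-7,9) -> (-7,5) [heading=270, draw]
FD 20: (-7,5) -> (-7,-15) [heading=270, draw]
FD 1: (-7,-15) -> (-7,-16) [heading=270, draw]
FD 19: (-7,-16) -> (-7,-35) [heading=270, draw]
PU: pen up
FD 11: (-7,-35) -> (-7,-46) [heading=270, move]
FD 9: (-7,-46) -> (-7,-55) [heading=270, move]
Final: pos=(-7,-55), heading=270, 5 segment(s) drawn

Segment lengths:
  seg 1: (-7,3) -> (-7,9), length = 6
  seg 2: (-7,9) -> (-7,5), length = 4
  seg 3: (-7,5) -> (-7,-15), length = 20
  seg 4: (-7,-15) -> (-7,-16), length = 1
  seg 5: (-7,-16) -> (-7,-35), length = 19
Total = 50

Answer: 50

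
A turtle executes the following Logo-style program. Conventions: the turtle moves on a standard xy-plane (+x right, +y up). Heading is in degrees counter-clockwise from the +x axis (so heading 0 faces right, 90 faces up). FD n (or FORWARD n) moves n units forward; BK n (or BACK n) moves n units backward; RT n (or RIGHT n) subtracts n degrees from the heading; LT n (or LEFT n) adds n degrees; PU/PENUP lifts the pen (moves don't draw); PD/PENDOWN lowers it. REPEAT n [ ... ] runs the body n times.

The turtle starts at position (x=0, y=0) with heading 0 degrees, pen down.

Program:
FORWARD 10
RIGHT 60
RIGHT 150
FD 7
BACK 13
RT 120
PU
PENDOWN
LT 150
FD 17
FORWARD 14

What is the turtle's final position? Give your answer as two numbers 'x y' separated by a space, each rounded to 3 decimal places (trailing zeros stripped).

Executing turtle program step by step:
Start: pos=(0,0), heading=0, pen down
FD 10: (0,0) -> (10,0) [heading=0, draw]
RT 60: heading 0 -> 300
RT 150: heading 300 -> 150
FD 7: (10,0) -> (3.938,3.5) [heading=150, draw]
BK 13: (3.938,3.5) -> (15.196,-3) [heading=150, draw]
RT 120: heading 150 -> 30
PU: pen up
PD: pen down
LT 150: heading 30 -> 180
FD 17: (15.196,-3) -> (-1.804,-3) [heading=180, draw]
FD 14: (-1.804,-3) -> (-15.804,-3) [heading=180, draw]
Final: pos=(-15.804,-3), heading=180, 5 segment(s) drawn

Answer: -15.804 -3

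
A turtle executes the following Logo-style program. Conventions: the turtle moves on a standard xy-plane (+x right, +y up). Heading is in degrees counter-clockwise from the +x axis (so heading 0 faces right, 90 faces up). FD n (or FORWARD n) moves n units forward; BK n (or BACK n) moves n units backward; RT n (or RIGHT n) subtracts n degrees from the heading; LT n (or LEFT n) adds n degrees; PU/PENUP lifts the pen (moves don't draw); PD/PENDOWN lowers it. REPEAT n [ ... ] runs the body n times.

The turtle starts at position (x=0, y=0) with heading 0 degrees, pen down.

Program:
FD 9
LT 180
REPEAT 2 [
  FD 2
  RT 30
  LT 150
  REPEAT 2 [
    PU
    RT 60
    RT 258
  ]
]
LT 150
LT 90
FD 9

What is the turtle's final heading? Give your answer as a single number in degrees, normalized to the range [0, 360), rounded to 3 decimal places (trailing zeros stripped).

Executing turtle program step by step:
Start: pos=(0,0), heading=0, pen down
FD 9: (0,0) -> (9,0) [heading=0, draw]
LT 180: heading 0 -> 180
REPEAT 2 [
  -- iteration 1/2 --
  FD 2: (9,0) -> (7,0) [heading=180, draw]
  RT 30: heading 180 -> 150
  LT 150: heading 150 -> 300
  REPEAT 2 [
    -- iteration 1/2 --
    PU: pen up
    RT 60: heading 300 -> 240
    RT 258: heading 240 -> 342
    -- iteration 2/2 --
    PU: pen up
    RT 60: heading 342 -> 282
    RT 258: heading 282 -> 24
  ]
  -- iteration 2/2 --
  FD 2: (7,0) -> (8.827,0.813) [heading=24, move]
  RT 30: heading 24 -> 354
  LT 150: heading 354 -> 144
  REPEAT 2 [
    -- iteration 1/2 --
    PU: pen up
    RT 60: heading 144 -> 84
    RT 258: heading 84 -> 186
    -- iteration 2/2 --
    PU: pen up
    RT 60: heading 186 -> 126
    RT 258: heading 126 -> 228
  ]
]
LT 150: heading 228 -> 18
LT 90: heading 18 -> 108
FD 9: (8.827,0.813) -> (6.046,9.373) [heading=108, move]
Final: pos=(6.046,9.373), heading=108, 2 segment(s) drawn

Answer: 108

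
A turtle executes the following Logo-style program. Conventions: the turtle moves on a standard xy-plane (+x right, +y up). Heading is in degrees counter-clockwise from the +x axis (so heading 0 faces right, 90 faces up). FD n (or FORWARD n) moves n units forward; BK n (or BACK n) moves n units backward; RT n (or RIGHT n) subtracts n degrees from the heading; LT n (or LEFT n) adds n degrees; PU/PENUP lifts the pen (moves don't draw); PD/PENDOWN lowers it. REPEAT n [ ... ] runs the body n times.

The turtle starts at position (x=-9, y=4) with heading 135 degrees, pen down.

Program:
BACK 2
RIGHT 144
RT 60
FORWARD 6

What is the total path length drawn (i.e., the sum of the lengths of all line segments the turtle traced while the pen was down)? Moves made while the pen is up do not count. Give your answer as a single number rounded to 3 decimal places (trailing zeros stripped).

Answer: 8

Derivation:
Executing turtle program step by step:
Start: pos=(-9,4), heading=135, pen down
BK 2: (-9,4) -> (-7.586,2.586) [heading=135, draw]
RT 144: heading 135 -> 351
RT 60: heading 351 -> 291
FD 6: (-7.586,2.586) -> (-5.436,-3.016) [heading=291, draw]
Final: pos=(-5.436,-3.016), heading=291, 2 segment(s) drawn

Segment lengths:
  seg 1: (-9,4) -> (-7.586,2.586), length = 2
  seg 2: (-7.586,2.586) -> (-5.436,-3.016), length = 6
Total = 8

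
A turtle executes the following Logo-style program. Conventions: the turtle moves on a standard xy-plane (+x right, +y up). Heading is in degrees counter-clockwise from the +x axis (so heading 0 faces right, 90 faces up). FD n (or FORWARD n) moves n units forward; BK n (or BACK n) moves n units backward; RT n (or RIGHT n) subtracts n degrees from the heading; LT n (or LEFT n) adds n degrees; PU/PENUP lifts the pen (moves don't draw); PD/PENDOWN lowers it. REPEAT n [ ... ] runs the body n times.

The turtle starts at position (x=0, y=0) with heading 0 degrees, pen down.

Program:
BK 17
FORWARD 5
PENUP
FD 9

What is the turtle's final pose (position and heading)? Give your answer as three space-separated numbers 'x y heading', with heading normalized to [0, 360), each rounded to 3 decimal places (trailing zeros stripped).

Executing turtle program step by step:
Start: pos=(0,0), heading=0, pen down
BK 17: (0,0) -> (-17,0) [heading=0, draw]
FD 5: (-17,0) -> (-12,0) [heading=0, draw]
PU: pen up
FD 9: (-12,0) -> (-3,0) [heading=0, move]
Final: pos=(-3,0), heading=0, 2 segment(s) drawn

Answer: -3 0 0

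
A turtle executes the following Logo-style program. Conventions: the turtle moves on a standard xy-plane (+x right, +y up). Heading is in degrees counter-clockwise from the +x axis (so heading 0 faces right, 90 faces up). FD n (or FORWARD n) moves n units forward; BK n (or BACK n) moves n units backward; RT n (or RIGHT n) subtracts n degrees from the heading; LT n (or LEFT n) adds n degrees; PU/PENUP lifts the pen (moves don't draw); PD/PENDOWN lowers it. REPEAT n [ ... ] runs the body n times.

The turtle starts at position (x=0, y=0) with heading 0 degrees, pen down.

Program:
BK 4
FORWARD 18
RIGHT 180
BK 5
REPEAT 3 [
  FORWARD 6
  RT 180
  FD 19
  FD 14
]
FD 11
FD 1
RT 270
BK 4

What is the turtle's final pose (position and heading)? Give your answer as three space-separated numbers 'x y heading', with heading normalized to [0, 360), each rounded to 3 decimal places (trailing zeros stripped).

Answer: 58 -4 90

Derivation:
Executing turtle program step by step:
Start: pos=(0,0), heading=0, pen down
BK 4: (0,0) -> (-4,0) [heading=0, draw]
FD 18: (-4,0) -> (14,0) [heading=0, draw]
RT 180: heading 0 -> 180
BK 5: (14,0) -> (19,0) [heading=180, draw]
REPEAT 3 [
  -- iteration 1/3 --
  FD 6: (19,0) -> (13,0) [heading=180, draw]
  RT 180: heading 180 -> 0
  FD 19: (13,0) -> (32,0) [heading=0, draw]
  FD 14: (32,0) -> (46,0) [heading=0, draw]
  -- iteration 2/3 --
  FD 6: (46,0) -> (52,0) [heading=0, draw]
  RT 180: heading 0 -> 180
  FD 19: (52,0) -> (33,0) [heading=180, draw]
  FD 14: (33,0) -> (19,0) [heading=180, draw]
  -- iteration 3/3 --
  FD 6: (19,0) -> (13,0) [heading=180, draw]
  RT 180: heading 180 -> 0
  FD 19: (13,0) -> (32,0) [heading=0, draw]
  FD 14: (32,0) -> (46,0) [heading=0, draw]
]
FD 11: (46,0) -> (57,0) [heading=0, draw]
FD 1: (57,0) -> (58,0) [heading=0, draw]
RT 270: heading 0 -> 90
BK 4: (58,0) -> (58,-4) [heading=90, draw]
Final: pos=(58,-4), heading=90, 15 segment(s) drawn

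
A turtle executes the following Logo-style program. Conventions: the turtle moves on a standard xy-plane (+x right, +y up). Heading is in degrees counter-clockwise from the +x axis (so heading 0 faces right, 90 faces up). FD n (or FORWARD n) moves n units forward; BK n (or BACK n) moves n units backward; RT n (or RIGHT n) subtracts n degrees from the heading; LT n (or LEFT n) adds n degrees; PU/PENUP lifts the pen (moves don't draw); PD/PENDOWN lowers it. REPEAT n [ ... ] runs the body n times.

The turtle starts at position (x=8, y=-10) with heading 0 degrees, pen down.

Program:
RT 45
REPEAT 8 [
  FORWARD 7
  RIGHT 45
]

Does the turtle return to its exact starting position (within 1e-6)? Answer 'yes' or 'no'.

Executing turtle program step by step:
Start: pos=(8,-10), heading=0, pen down
RT 45: heading 0 -> 315
REPEAT 8 [
  -- iteration 1/8 --
  FD 7: (8,-10) -> (12.95,-14.95) [heading=315, draw]
  RT 45: heading 315 -> 270
  -- iteration 2/8 --
  FD 7: (12.95,-14.95) -> (12.95,-21.95) [heading=270, draw]
  RT 45: heading 270 -> 225
  -- iteration 3/8 --
  FD 7: (12.95,-21.95) -> (8,-26.899) [heading=225, draw]
  RT 45: heading 225 -> 180
  -- iteration 4/8 --
  FD 7: (8,-26.899) -> (1,-26.899) [heading=180, draw]
  RT 45: heading 180 -> 135
  -- iteration 5/8 --
  FD 7: (1,-26.899) -> (-3.95,-21.95) [heading=135, draw]
  RT 45: heading 135 -> 90
  -- iteration 6/8 --
  FD 7: (-3.95,-21.95) -> (-3.95,-14.95) [heading=90, draw]
  RT 45: heading 90 -> 45
  -- iteration 7/8 --
  FD 7: (-3.95,-14.95) -> (1,-10) [heading=45, draw]
  RT 45: heading 45 -> 0
  -- iteration 8/8 --
  FD 7: (1,-10) -> (8,-10) [heading=0, draw]
  RT 45: heading 0 -> 315
]
Final: pos=(8,-10), heading=315, 8 segment(s) drawn

Start position: (8, -10)
Final position: (8, -10)
Distance = 0; < 1e-6 -> CLOSED

Answer: yes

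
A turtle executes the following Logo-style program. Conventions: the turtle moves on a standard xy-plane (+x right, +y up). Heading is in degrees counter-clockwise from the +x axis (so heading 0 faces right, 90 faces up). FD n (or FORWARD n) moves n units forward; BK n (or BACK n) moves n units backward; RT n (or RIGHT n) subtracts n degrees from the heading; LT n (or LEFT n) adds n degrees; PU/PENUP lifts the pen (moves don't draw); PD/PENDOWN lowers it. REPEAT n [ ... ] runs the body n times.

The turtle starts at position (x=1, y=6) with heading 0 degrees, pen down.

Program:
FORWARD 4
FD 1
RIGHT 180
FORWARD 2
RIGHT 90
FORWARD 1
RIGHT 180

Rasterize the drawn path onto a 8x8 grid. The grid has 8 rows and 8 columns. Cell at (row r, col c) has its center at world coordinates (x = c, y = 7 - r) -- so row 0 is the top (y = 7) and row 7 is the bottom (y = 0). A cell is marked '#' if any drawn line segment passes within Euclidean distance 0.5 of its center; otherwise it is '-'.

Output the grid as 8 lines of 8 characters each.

Segment 0: (1,6) -> (5,6)
Segment 1: (5,6) -> (6,6)
Segment 2: (6,6) -> (4,6)
Segment 3: (4,6) -> (4,7)

Answer: ----#---
-######-
--------
--------
--------
--------
--------
--------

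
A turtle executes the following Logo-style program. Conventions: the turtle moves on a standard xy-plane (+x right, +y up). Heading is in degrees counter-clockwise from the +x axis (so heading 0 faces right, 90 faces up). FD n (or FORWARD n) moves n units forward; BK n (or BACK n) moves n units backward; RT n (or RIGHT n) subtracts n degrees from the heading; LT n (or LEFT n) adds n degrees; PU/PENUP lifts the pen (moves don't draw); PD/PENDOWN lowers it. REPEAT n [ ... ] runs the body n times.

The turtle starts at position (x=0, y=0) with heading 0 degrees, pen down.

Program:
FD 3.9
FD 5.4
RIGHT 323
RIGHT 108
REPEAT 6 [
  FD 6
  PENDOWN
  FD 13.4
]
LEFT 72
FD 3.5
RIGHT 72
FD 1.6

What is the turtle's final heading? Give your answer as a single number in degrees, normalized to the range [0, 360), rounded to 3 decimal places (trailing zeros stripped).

Executing turtle program step by step:
Start: pos=(0,0), heading=0, pen down
FD 3.9: (0,0) -> (3.9,0) [heading=0, draw]
FD 5.4: (3.9,0) -> (9.3,0) [heading=0, draw]
RT 323: heading 0 -> 37
RT 108: heading 37 -> 289
REPEAT 6 [
  -- iteration 1/6 --
  FD 6: (9.3,0) -> (11.253,-5.673) [heading=289, draw]
  PD: pen down
  FD 13.4: (11.253,-5.673) -> (15.616,-18.343) [heading=289, draw]
  -- iteration 2/6 --
  FD 6: (15.616,-18.343) -> (17.569,-24.016) [heading=289, draw]
  PD: pen down
  FD 13.4: (17.569,-24.016) -> (21.932,-36.686) [heading=289, draw]
  -- iteration 3/6 --
  FD 6: (21.932,-36.686) -> (23.885,-42.359) [heading=289, draw]
  PD: pen down
  FD 13.4: (23.885,-42.359) -> (28.248,-55.029) [heading=289, draw]
  -- iteration 4/6 --
  FD 6: (28.248,-55.029) -> (30.201,-60.702) [heading=289, draw]
  PD: pen down
  FD 13.4: (30.201,-60.702) -> (34.564,-73.372) [heading=289, draw]
  -- iteration 5/6 --
  FD 6: (34.564,-73.372) -> (36.517,-79.045) [heading=289, draw]
  PD: pen down
  FD 13.4: (36.517,-79.045) -> (40.88,-91.715) [heading=289, draw]
  -- iteration 6/6 --
  FD 6: (40.88,-91.715) -> (42.834,-97.388) [heading=289, draw]
  PD: pen down
  FD 13.4: (42.834,-97.388) -> (47.196,-110.058) [heading=289, draw]
]
LT 72: heading 289 -> 1
FD 3.5: (47.196,-110.058) -> (50.696,-109.997) [heading=1, draw]
RT 72: heading 1 -> 289
FD 1.6: (50.696,-109.997) -> (51.217,-111.51) [heading=289, draw]
Final: pos=(51.217,-111.51), heading=289, 16 segment(s) drawn

Answer: 289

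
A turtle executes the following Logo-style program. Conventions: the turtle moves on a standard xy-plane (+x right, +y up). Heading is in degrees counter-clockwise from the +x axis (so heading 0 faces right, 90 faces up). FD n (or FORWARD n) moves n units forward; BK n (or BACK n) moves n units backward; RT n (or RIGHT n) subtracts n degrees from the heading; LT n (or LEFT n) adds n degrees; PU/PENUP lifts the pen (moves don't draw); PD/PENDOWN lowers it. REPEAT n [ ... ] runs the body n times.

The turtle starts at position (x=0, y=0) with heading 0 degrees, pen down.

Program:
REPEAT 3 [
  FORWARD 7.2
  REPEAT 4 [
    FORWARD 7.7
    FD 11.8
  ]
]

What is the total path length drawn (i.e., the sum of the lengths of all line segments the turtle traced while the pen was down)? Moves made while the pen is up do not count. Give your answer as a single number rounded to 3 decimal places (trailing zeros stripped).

Executing turtle program step by step:
Start: pos=(0,0), heading=0, pen down
REPEAT 3 [
  -- iteration 1/3 --
  FD 7.2: (0,0) -> (7.2,0) [heading=0, draw]
  REPEAT 4 [
    -- iteration 1/4 --
    FD 7.7: (7.2,0) -> (14.9,0) [heading=0, draw]
    FD 11.8: (14.9,0) -> (26.7,0) [heading=0, draw]
    -- iteration 2/4 --
    FD 7.7: (26.7,0) -> (34.4,0) [heading=0, draw]
    FD 11.8: (34.4,0) -> (46.2,0) [heading=0, draw]
    -- iteration 3/4 --
    FD 7.7: (46.2,0) -> (53.9,0) [heading=0, draw]
    FD 11.8: (53.9,0) -> (65.7,0) [heading=0, draw]
    -- iteration 4/4 --
    FD 7.7: (65.7,0) -> (73.4,0) [heading=0, draw]
    FD 11.8: (73.4,0) -> (85.2,0) [heading=0, draw]
  ]
  -- iteration 2/3 --
  FD 7.2: (85.2,0) -> (92.4,0) [heading=0, draw]
  REPEAT 4 [
    -- iteration 1/4 --
    FD 7.7: (92.4,0) -> (100.1,0) [heading=0, draw]
    FD 11.8: (100.1,0) -> (111.9,0) [heading=0, draw]
    -- iteration 2/4 --
    FD 7.7: (111.9,0) -> (119.6,0) [heading=0, draw]
    FD 11.8: (119.6,0) -> (131.4,0) [heading=0, draw]
    -- iteration 3/4 --
    FD 7.7: (131.4,0) -> (139.1,0) [heading=0, draw]
    FD 11.8: (139.1,0) -> (150.9,0) [heading=0, draw]
    -- iteration 4/4 --
    FD 7.7: (150.9,0) -> (158.6,0) [heading=0, draw]
    FD 11.8: (158.6,0) -> (170.4,0) [heading=0, draw]
  ]
  -- iteration 3/3 --
  FD 7.2: (170.4,0) -> (177.6,0) [heading=0, draw]
  REPEAT 4 [
    -- iteration 1/4 --
    FD 7.7: (177.6,0) -> (185.3,0) [heading=0, draw]
    FD 11.8: (185.3,0) -> (197.1,0) [heading=0, draw]
    -- iteration 2/4 --
    FD 7.7: (197.1,0) -> (204.8,0) [heading=0, draw]
    FD 11.8: (204.8,0) -> (216.6,0) [heading=0, draw]
    -- iteration 3/4 --
    FD 7.7: (216.6,0) -> (224.3,0) [heading=0, draw]
    FD 11.8: (224.3,0) -> (236.1,0) [heading=0, draw]
    -- iteration 4/4 --
    FD 7.7: (236.1,0) -> (243.8,0) [heading=0, draw]
    FD 11.8: (243.8,0) -> (255.6,0) [heading=0, draw]
  ]
]
Final: pos=(255.6,0), heading=0, 27 segment(s) drawn

Segment lengths:
  seg 1: (0,0) -> (7.2,0), length = 7.2
  seg 2: (7.2,0) -> (14.9,0), length = 7.7
  seg 3: (14.9,0) -> (26.7,0), length = 11.8
  seg 4: (26.7,0) -> (34.4,0), length = 7.7
  seg 5: (34.4,0) -> (46.2,0), length = 11.8
  seg 6: (46.2,0) -> (53.9,0), length = 7.7
  seg 7: (53.9,0) -> (65.7,0), length = 11.8
  seg 8: (65.7,0) -> (73.4,0), length = 7.7
  seg 9: (73.4,0) -> (85.2,0), length = 11.8
  seg 10: (85.2,0) -> (92.4,0), length = 7.2
  seg 11: (92.4,0) -> (100.1,0), length = 7.7
  seg 12: (100.1,0) -> (111.9,0), length = 11.8
  seg 13: (111.9,0) -> (119.6,0), length = 7.7
  seg 14: (119.6,0) -> (131.4,0), length = 11.8
  seg 15: (131.4,0) -> (139.1,0), length = 7.7
  seg 16: (139.1,0) -> (150.9,0), length = 11.8
  seg 17: (150.9,0) -> (158.6,0), length = 7.7
  seg 18: (158.6,0) -> (170.4,0), length = 11.8
  seg 19: (170.4,0) -> (177.6,0), length = 7.2
  seg 20: (177.6,0) -> (185.3,0), length = 7.7
  seg 21: (185.3,0) -> (197.1,0), length = 11.8
  seg 22: (197.1,0) -> (204.8,0), length = 7.7
  seg 23: (204.8,0) -> (216.6,0), length = 11.8
  seg 24: (216.6,0) -> (224.3,0), length = 7.7
  seg 25: (224.3,0) -> (236.1,0), length = 11.8
  seg 26: (236.1,0) -> (243.8,0), length = 7.7
  seg 27: (243.8,0) -> (255.6,0), length = 11.8
Total = 255.6

Answer: 255.6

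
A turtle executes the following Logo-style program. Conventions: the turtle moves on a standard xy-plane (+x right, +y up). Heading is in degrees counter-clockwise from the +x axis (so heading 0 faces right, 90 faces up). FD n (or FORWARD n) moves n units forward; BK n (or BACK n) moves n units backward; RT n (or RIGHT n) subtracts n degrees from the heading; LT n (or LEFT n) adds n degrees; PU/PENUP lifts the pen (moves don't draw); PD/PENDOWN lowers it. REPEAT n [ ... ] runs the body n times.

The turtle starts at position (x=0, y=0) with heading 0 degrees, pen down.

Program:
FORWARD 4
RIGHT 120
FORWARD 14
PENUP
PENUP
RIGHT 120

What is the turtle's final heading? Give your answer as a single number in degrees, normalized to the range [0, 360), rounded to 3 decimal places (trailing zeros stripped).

Answer: 120

Derivation:
Executing turtle program step by step:
Start: pos=(0,0), heading=0, pen down
FD 4: (0,0) -> (4,0) [heading=0, draw]
RT 120: heading 0 -> 240
FD 14: (4,0) -> (-3,-12.124) [heading=240, draw]
PU: pen up
PU: pen up
RT 120: heading 240 -> 120
Final: pos=(-3,-12.124), heading=120, 2 segment(s) drawn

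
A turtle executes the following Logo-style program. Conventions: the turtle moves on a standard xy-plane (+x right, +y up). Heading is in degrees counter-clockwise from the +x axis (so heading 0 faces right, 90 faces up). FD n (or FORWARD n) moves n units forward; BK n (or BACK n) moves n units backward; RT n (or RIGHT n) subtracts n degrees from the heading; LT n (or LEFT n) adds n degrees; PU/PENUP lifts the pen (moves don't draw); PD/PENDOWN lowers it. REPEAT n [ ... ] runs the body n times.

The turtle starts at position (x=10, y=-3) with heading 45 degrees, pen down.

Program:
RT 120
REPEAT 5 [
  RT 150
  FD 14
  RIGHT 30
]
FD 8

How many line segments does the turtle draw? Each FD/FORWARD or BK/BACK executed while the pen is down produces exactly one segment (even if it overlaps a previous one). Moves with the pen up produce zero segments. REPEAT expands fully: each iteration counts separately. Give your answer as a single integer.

Executing turtle program step by step:
Start: pos=(10,-3), heading=45, pen down
RT 120: heading 45 -> 285
REPEAT 5 [
  -- iteration 1/5 --
  RT 150: heading 285 -> 135
  FD 14: (10,-3) -> (0.101,6.899) [heading=135, draw]
  RT 30: heading 135 -> 105
  -- iteration 2/5 --
  RT 150: heading 105 -> 315
  FD 14: (0.101,6.899) -> (10,-3) [heading=315, draw]
  RT 30: heading 315 -> 285
  -- iteration 3/5 --
  RT 150: heading 285 -> 135
  FD 14: (10,-3) -> (0.101,6.899) [heading=135, draw]
  RT 30: heading 135 -> 105
  -- iteration 4/5 --
  RT 150: heading 105 -> 315
  FD 14: (0.101,6.899) -> (10,-3) [heading=315, draw]
  RT 30: heading 315 -> 285
  -- iteration 5/5 --
  RT 150: heading 285 -> 135
  FD 14: (10,-3) -> (0.101,6.899) [heading=135, draw]
  RT 30: heading 135 -> 105
]
FD 8: (0.101,6.899) -> (-1.97,14.627) [heading=105, draw]
Final: pos=(-1.97,14.627), heading=105, 6 segment(s) drawn
Segments drawn: 6

Answer: 6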